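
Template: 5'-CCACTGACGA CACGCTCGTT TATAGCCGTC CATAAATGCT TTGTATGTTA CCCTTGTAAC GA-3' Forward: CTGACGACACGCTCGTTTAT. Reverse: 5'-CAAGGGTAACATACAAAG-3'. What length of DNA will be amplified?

Forward primer CTGACGACACGCTCGTTTAT is found on the top strand at positions 4–23.
The reverse primer's reverse complement is CTTTGTATGTTACCCTTG, which matches the template at positions 39–56.
Amplicon spans positions 4–56: 53 bp.

53 bp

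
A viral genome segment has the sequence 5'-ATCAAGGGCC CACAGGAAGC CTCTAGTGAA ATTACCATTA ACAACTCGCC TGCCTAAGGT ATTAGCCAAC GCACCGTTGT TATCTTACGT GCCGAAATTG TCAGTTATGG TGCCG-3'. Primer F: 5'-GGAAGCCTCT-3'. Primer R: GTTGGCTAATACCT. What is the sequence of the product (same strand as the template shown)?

The forward primer matches the template at positions 15–24.
The reverse primer's reverse complement is AGGTATTAGCCAAC, which matches the template at positions 57–70.
The product is the template from position 15 through 70 (56 bp).

5'-GGAAGCCTCTAGTGAAATTACCATTAACAACTCGCCTGCCTAAGGTATTAGCCAAC-3'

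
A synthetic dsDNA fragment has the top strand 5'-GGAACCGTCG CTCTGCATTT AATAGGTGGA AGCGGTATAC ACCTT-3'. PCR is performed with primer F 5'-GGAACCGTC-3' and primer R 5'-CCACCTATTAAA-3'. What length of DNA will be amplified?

Forward primer GGAACCGTC is found on the top strand at positions 1–9.
Reverse complement of the reverse primer: TTTAATAGGTGG. This occurs on the top strand at positions 18–29.
Amplicon spans positions 1–29: 29 bp.

29 bp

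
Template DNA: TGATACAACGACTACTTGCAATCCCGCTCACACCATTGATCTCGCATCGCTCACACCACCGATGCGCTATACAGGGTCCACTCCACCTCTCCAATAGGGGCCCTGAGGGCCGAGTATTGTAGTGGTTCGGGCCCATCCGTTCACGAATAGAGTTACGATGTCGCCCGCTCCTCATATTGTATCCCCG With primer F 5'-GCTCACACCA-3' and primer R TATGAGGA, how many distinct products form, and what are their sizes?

The forward primer GCTCACACCA matches the top strand at positions 26–35, 49–58.
The reverse primer's reverse complement is TCCTCATA, matching at positions 169–176.
Each forward site pairs with the reverse site to give a product ending at position 176: sizes 151, 128 bp.

Two products: 151 bp, 128 bp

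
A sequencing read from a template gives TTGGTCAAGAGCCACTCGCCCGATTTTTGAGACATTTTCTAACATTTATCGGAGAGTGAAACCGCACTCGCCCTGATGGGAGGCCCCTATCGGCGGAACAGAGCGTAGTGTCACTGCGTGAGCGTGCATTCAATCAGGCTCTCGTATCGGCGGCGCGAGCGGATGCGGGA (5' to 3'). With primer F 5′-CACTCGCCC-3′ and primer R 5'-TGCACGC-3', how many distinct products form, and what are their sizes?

The forward primer CACTCGCCC matches the top strand at positions 13–21, 65–73.
The reverse primer's reverse complement is GCGTGCA, matching at positions 122–128.
Each forward site pairs with the reverse site to give a product ending at position 128: sizes 116, 64 bp.

Two products: 116 bp, 64 bp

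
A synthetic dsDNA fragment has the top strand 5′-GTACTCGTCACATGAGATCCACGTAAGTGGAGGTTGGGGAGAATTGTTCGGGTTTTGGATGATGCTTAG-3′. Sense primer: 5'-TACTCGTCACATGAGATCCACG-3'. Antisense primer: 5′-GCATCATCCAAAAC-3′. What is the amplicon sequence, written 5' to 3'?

Forward primer TACTCGTCACATGAGATCCACG is found on the top strand at positions 2–23.
The reverse primer's reverse complement is GTTTTGGATGATGC, which matches the template at positions 52–65.
The product is the template from position 2 through 65 (64 bp).

5'-TACTCGTCACATGAGATCCACGTAAGTGGAGGTTGGGGAGAATTGTTCGGGTTTTGGATGATGC-3'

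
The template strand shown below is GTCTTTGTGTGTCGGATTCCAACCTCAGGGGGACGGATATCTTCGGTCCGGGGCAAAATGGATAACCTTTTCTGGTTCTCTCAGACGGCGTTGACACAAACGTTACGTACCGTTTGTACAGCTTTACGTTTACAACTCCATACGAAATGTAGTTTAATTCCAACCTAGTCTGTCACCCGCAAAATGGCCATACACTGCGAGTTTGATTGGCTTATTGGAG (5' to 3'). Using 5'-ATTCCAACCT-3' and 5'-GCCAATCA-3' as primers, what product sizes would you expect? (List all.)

The forward primer ATTCCAACCT matches the top strand at positions 16–25, 157–166.
The reverse primer's reverse complement is TGATTGGC, matching at positions 204–211.
Each forward site pairs with the reverse site to give a product ending at position 211: sizes 196, 55 bp.

196 bp, 55 bp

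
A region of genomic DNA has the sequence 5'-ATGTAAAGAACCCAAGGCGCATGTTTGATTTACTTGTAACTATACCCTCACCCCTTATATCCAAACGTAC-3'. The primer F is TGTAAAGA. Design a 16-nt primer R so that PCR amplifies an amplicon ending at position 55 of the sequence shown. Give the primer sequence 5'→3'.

5'-AGGGGTGAGGGTATAG-3'

The forward primer binds at positions 2–9; the product's 3' end on the top strand is position 55.
The reverse primer anneals to the top strand over positions 40–55, i.e. to CTATACCCTCACCCCT.
Its sequence written 5'→3' is the reverse complement: AGGGGTGAGGGTATAG.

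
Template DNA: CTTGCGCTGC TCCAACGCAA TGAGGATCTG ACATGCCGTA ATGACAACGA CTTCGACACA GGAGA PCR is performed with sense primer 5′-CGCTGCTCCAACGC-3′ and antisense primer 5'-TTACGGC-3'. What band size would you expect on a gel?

37 bp

Forward primer CGCTGCTCCAACGC is found on the top strand at positions 5–18.
Taking the reverse complement of TTACGGC gives GCCGTAA, found at positions 35–41 on the template; the primer anneals here to the top strand with its 3' end pointing upstream.
The product runs from position 5 to position 41, so its length is 41 − 5 + 1 = 37 bp.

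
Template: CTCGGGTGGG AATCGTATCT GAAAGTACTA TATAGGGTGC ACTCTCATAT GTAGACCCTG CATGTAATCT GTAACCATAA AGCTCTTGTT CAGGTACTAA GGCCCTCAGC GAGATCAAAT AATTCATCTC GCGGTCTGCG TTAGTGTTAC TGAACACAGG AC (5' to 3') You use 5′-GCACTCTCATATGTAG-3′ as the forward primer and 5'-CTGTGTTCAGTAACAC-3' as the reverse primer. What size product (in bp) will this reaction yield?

Scanning the template, GCACTCTCATATGTAG occurs at positions 39–54; this primer anneals to the bottom strand there with its 3' end pointing downstream.
Reverse complement of the reverse primer: GTGTTACTGAACACAG. This occurs on the top strand at positions 144–159.
Amplicon spans positions 39–159: 121 bp.

121 bp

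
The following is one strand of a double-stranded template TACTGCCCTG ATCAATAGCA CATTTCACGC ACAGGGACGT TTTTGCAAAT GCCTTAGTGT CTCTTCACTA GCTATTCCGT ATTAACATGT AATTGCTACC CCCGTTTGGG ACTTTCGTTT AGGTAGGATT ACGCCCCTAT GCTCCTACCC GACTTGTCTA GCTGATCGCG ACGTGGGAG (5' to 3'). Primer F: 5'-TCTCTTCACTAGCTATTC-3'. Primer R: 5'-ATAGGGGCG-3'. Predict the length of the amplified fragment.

The forward primer matches the template at positions 60–77.
Reverse complement of the reverse primer: CGCCCCTAT. This occurs on the top strand at positions 132–140.
The product runs from position 60 to position 140, so its length is 140 − 60 + 1 = 81 bp.

81 bp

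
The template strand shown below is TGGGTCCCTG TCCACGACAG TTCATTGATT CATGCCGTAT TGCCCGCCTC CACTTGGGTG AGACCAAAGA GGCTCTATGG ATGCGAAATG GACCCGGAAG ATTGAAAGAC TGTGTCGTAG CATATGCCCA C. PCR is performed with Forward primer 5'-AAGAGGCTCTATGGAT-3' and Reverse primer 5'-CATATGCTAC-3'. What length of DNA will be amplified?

60 bp

Scanning the template, AAGAGGCTCTATGGAT occurs at positions 67–82; this primer anneals to the bottom strand there with its 3' end pointing downstream.
The reverse primer's reverse complement is GTAGCATATG, which matches the template at positions 117–126.
Product length = (reverse-primer end) − (forward-primer start) + 1 = 126 − 67 + 1 = 60 bp.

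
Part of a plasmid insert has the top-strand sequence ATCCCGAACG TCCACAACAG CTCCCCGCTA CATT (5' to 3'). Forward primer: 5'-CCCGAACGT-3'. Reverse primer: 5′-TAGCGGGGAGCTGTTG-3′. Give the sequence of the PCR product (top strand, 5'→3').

5'-CCCGAACGTCCACAACAGCTCCCCGCTA-3'

The forward primer matches the template at positions 3–11.
The reverse primer's reverse complement is CAACAGCTCCCCGCTA, which matches the template at positions 15–30.
The product is the template from position 3 through 30 (28 bp).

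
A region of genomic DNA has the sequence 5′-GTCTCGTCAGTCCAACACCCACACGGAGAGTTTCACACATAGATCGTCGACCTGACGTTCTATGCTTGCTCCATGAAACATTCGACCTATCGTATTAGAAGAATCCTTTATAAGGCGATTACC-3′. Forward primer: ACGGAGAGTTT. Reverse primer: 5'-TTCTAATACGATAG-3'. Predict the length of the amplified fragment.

78 bp

Scanning the template, ACGGAGAGTTT occurs at positions 23–33; this primer anneals to the bottom strand there with its 3' end pointing downstream.
The reverse primer's reverse complement is CTATCGTATTAGAA, which matches the template at positions 87–100.
The product runs from position 23 to position 100, so its length is 100 − 23 + 1 = 78 bp.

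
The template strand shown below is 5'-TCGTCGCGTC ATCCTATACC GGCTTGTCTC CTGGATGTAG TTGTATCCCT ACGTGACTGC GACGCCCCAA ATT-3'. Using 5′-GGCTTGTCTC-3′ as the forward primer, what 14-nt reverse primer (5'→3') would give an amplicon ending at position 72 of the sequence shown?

5'-ATTTGGGGCGTCGC-3'

The forward primer binds at positions 21–30; the product's 3' end on the top strand is position 72.
The reverse primer anneals to the top strand over positions 59–72, i.e. to GCGACGCCCCAAAT.
Its sequence written 5'→3' is the reverse complement: ATTTGGGGCGTCGC.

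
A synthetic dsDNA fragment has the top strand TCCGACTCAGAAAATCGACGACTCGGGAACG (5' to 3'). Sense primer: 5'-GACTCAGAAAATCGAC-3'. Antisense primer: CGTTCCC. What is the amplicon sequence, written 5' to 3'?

Forward primer GACTCAGAAAATCGAC is found on the top strand at positions 4–19.
Reverse complement of the reverse primer: GGGAACG. This occurs on the top strand at positions 25–31.
The product is the template from position 4 through 31 (28 bp).

5'-GACTCAGAAAATCGACGACTCGGGAACG-3'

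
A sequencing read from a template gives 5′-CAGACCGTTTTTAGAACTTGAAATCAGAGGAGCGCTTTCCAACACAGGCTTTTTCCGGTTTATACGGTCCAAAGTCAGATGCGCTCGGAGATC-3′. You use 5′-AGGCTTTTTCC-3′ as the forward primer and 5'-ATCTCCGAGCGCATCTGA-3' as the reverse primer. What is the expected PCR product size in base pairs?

47 bp

Forward primer AGGCTTTTTCC is found on the top strand at positions 46–56.
The reverse primer's reverse complement is TCAGATGCGCTCGGAGAT, which matches the template at positions 75–92.
Product length = (reverse-primer end) − (forward-primer start) + 1 = 92 − 46 + 1 = 47 bp.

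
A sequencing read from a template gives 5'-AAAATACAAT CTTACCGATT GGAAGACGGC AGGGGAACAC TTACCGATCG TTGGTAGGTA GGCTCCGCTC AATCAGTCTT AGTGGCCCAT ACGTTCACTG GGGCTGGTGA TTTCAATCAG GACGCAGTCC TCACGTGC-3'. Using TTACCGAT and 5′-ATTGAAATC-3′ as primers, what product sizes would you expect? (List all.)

The forward primer TTACCGAT matches the top strand at positions 12–19, 41–48.
The reverse primer's reverse complement is GATTTCAAT, matching at positions 109–117.
Each forward site pairs with the reverse site to give a product ending at position 117: sizes 106, 77 bp.

106 bp, 77 bp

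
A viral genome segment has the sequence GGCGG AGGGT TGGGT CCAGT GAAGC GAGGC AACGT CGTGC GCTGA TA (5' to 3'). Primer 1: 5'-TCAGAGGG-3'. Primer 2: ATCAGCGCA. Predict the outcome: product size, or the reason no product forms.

No product — primer 1 has no binding site in the template.

Primer 1 (TCAGAGGG) does not match the top strand, and its reverse complement CCCTCTGA does not match either.
With no annealing site for primer 1, no amplification occurs.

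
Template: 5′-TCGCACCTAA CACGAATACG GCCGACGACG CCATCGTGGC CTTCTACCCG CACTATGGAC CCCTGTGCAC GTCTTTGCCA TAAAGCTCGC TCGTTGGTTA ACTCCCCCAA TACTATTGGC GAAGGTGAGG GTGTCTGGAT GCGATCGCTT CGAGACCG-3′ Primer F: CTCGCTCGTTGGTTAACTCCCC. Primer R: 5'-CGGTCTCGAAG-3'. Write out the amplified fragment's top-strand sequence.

5'-CTCGCTCGTTGGTTAACTCCCCCAATACTATTGGCGAAGGTGAGGGTGTCTGGATGCGATCGCTTCGAGACCG-3'

Forward primer CTCGCTCGTTGGTTAACTCCCC is found on the top strand at positions 86–107.
Reverse complement of the reverse primer: CTTCGAGACCG. This occurs on the top strand at positions 148–158.
The product is the template from position 86 through 158 (73 bp).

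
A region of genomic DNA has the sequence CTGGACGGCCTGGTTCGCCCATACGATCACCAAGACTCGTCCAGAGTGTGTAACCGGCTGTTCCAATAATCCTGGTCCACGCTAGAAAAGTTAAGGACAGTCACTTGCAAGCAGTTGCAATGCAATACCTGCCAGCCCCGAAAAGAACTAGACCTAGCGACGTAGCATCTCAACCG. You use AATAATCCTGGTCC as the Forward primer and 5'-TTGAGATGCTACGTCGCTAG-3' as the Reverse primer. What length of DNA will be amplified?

109 bp

The forward primer matches the template at positions 65–78.
The reverse primer's reverse complement is CTAGCGACGTAGCATCTCAA, which matches the template at positions 154–173.
Product length = (reverse-primer end) − (forward-primer start) + 1 = 173 − 65 + 1 = 109 bp.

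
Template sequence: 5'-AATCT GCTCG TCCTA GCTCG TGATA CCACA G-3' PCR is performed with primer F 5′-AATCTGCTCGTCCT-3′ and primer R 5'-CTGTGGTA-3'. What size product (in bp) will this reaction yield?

Forward primer AATCTGCTCGTCCT is found on the top strand at positions 1–14.
Reverse complement of the reverse primer: TACCACAG. This occurs on the top strand at positions 24–31.
The product runs from position 1 to position 31, so its length is 31 − 1 + 1 = 31 bp.

31 bp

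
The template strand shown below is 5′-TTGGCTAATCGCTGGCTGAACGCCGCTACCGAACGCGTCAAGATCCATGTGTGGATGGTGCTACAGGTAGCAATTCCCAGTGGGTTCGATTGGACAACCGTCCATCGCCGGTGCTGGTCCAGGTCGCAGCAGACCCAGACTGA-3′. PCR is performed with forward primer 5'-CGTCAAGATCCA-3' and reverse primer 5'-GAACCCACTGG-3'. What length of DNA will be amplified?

Forward primer CGTCAAGATCCA is found on the top strand at positions 36–47.
Reverse complement of the reverse primer: CCAGTGGGTTC. This occurs on the top strand at positions 77–87.
Amplicon spans positions 36–87: 52 bp.

52 bp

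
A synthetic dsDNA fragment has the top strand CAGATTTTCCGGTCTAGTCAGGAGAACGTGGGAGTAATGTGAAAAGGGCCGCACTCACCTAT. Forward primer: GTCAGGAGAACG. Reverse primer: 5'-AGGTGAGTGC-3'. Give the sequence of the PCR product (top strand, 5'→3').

Scanning the template, GTCAGGAGAACG occurs at positions 17–28; this primer anneals to the bottom strand there with its 3' end pointing downstream.
Taking the reverse complement of AGGTGAGTGC gives GCACTCACCT, found at positions 51–60 on the template; the primer anneals here to the top strand with its 3' end pointing upstream.
The product is the template from position 17 through 60 (44 bp).

5'-GTCAGGAGAACGTGGGAGTAATGTGAAAAGGGCCGCACTCACCT-3'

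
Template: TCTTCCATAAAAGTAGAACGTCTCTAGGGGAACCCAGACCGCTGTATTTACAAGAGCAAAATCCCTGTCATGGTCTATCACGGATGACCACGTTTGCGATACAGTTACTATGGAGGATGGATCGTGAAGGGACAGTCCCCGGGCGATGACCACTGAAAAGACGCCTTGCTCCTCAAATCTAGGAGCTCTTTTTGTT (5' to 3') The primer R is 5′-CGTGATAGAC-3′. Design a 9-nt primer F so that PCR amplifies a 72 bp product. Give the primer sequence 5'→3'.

The reverse primer's reverse complement GTCTATCACG matches the template at positions 73–82, so the product ends at position 82.
A 72 bp product then starts at position 82 − 72 + 1 = 11.
The forward primer is identical to the top strand there: AAGTAGAAC.

5'-AAGTAGAAC-3'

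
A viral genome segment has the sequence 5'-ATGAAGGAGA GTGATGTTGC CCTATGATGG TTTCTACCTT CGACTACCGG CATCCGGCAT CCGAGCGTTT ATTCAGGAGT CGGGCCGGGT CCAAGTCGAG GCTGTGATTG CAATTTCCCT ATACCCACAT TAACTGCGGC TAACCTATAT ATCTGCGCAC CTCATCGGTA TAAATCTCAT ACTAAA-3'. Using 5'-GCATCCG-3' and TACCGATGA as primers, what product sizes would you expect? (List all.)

121 bp, 114 bp

The forward primer GCATCCG matches the top strand at positions 50–56, 57–63.
The reverse primer's reverse complement is TCATCGGTA, matching at positions 162–170.
Each forward site pairs with the reverse site to give a product ending at position 170: sizes 121, 114 bp.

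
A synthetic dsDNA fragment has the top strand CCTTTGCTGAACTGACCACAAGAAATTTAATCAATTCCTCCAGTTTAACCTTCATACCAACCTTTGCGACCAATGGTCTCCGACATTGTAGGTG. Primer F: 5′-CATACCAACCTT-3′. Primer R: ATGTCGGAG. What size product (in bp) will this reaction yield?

34 bp

Forward primer CATACCAACCTT is found on the top strand at positions 53–64.
Reverse complement of the reverse primer: CTCCGACAT. This occurs on the top strand at positions 78–86.
The product runs from position 53 to position 86, so its length is 86 − 53 + 1 = 34 bp.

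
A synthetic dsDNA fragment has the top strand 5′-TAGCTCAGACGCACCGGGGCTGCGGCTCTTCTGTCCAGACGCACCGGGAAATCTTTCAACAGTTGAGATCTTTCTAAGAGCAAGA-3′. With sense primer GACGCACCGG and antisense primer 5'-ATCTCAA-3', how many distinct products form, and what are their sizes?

The forward primer GACGCACCGG matches the top strand at positions 8–17, 38–47.
The reverse primer's reverse complement is TTGAGAT, matching at positions 63–69.
Each forward site pairs with the reverse site to give a product ending at position 69: sizes 62, 32 bp.

Two products: 62 bp, 32 bp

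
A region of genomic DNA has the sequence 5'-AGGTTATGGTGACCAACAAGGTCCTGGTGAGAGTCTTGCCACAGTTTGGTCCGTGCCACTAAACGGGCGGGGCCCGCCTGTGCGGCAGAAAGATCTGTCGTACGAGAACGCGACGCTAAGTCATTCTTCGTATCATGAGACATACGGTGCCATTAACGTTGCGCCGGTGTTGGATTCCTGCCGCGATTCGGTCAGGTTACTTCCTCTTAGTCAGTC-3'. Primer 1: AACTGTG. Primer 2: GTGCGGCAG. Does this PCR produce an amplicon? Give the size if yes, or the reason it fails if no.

No product — the primers' 3' ends point away from each other.

Primer 1 (AACTGTG) has reverse complement CACAGTT, which matches the top strand at positions 40–46; primer 1 anneals to the top strand there with its 3' end pointing upstream toward position 40.
Primer 2 (GTGCGGCAG) matches the top strand directly at positions 80–88; it anneals to the bottom strand with its 3' end pointing downstream toward position 88.
The 3' ends diverge (primer 1 extends toward position 1, primer 2 toward position 216), so the primers never converge on a shared product.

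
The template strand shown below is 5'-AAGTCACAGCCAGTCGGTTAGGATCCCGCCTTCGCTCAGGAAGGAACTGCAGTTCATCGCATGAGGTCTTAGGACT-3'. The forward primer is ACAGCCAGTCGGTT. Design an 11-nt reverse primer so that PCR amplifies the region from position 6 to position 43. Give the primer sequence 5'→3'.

The product's 3' end on the top strand is position 43.
The reverse primer anneals to the top strand over positions 33–43, i.e. to CGCTCAGGAAG.
Its sequence written 5'→3' is the reverse complement: CTTCCTGAGCG.

5'-CTTCCTGAGCG-3'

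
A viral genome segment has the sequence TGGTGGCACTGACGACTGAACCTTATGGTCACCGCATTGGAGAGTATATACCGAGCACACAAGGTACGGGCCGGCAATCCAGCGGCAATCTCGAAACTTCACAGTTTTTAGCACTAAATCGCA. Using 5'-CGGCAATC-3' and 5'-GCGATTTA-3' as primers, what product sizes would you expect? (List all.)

The forward primer CGGCAATC matches the top strand at positions 72–79, 83–90.
The reverse primer's reverse complement is TAAATCGC, matching at positions 115–122.
Each forward site pairs with the reverse site to give a product ending at position 122: sizes 51, 40 bp.

51 bp, 40 bp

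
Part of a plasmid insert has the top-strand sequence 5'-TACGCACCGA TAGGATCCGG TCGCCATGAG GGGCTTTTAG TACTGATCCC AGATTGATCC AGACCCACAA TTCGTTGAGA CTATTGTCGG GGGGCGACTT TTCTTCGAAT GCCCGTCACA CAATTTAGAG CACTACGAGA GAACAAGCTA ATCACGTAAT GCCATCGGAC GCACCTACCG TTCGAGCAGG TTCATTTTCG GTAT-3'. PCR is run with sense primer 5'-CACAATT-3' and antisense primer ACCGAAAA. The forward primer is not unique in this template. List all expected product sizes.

The forward primer CACAATT matches the top strand at positions 66–72, 119–125.
The reverse primer's reverse complement is TTTTCGGT, matching at positions 195–202.
Each forward site pairs with the reverse site to give a product ending at position 202: sizes 137, 84 bp.

137 bp, 84 bp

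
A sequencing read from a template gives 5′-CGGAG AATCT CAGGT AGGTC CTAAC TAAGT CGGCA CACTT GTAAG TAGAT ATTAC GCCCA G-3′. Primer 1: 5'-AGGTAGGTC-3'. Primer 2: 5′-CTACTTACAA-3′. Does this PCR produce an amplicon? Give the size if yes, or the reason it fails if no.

Primer 1 (AGGTAGGTC) matches the top strand at positions 12–20; it acts as a forward primer.
Primer 2's reverse complement is TTGTAAGTAG, matching the top strand at positions 39–48; it acts as a reverse primer.
The 3' ends face each other across positions 12–48, giving a 37 bp product.

Yes — a 37 bp product.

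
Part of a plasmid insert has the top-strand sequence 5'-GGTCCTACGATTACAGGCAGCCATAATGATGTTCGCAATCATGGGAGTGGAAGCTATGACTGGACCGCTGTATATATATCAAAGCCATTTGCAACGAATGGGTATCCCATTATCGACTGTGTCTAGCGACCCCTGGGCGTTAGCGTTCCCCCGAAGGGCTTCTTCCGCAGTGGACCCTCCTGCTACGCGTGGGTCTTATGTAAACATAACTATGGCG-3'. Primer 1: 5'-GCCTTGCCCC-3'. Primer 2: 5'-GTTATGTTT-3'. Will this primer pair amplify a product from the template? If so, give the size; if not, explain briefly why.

No product — primer 1 has no binding site in the template.

Primer 1 (GCCTTGCCCC) does not match the top strand, and its reverse complement GGGGCAAGGC does not match either.
With no annealing site for primer 1, no amplification occurs.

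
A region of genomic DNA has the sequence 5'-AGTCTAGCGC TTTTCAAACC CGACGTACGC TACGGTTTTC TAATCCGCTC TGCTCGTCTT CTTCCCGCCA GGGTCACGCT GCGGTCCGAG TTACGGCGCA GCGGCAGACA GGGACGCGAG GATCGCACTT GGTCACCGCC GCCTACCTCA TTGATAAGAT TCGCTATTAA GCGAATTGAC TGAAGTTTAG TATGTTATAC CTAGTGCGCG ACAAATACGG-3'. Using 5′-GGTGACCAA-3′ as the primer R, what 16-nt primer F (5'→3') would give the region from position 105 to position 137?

The reverse primer's reverse complement TTGGTCACC matches the template at positions 129–137; the product starts at position 105.
The forward primer is identical to the top strand over positions 105–120: CAGACAGGGACGCGAG.

5'-CAGACAGGGACGCGAG-3'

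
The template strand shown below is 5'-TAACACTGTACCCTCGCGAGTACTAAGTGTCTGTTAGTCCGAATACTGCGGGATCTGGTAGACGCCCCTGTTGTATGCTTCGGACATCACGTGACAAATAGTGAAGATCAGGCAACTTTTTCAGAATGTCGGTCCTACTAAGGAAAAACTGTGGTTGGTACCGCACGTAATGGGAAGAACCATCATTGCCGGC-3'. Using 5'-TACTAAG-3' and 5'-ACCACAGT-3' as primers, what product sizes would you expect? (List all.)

The forward primer TACTAAG matches the top strand at positions 21–27, 136–142.
The reverse primer's reverse complement is ACTGTGGT, matching at positions 148–155.
Each forward site pairs with the reverse site to give a product ending at position 155: sizes 135, 20 bp.

135 bp, 20 bp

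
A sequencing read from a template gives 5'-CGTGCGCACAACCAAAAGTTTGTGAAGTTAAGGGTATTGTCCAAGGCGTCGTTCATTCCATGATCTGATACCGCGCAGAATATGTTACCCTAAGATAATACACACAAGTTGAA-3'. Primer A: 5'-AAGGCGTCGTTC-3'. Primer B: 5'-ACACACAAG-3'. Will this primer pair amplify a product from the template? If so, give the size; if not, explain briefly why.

No product — both primers anneal to the same strand and extend in the same direction.

Primer A (AAGGCGTCGTTC) matches the top strand at positions 43–54 (3' end points downstream).
Primer B (ACACACAAG) also matches the top strand directly, at positions 100–108 — its reverse complement CTTGTGTGT is not present.
Both primers anneal to the bottom strand with 3' ends pointing the same way, so neither can prime synthesis back toward the other.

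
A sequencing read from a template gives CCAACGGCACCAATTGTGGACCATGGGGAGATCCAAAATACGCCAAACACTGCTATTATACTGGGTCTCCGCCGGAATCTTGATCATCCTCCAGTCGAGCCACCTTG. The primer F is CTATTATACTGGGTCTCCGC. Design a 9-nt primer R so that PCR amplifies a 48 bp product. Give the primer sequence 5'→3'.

The forward primer binds at positions 53–72, so a 48 bp product ends at position 53 + 48 − 1 = 100.
The reverse primer anneals to the top strand over positions 92–100, i.e. to CAGTCGAGC.
Its sequence written 5'→3' is the reverse complement: GCTCGACTG.

5'-GCTCGACTG-3'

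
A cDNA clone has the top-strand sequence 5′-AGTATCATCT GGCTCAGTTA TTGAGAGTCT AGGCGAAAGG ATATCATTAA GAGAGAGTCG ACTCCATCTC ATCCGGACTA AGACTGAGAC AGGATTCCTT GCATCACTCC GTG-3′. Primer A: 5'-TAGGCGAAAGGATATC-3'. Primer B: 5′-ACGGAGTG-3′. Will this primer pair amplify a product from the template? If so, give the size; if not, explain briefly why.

Primer A (TAGGCGAAAGGATATC) matches the top strand at positions 30–45; it acts as a forward primer.
Primer B's reverse complement is CACTCCGT, matching the top strand at positions 105–112; it acts as a reverse primer.
The 3' ends face each other across positions 30–112, giving an 83 bp product.

Yes — an 83 bp product.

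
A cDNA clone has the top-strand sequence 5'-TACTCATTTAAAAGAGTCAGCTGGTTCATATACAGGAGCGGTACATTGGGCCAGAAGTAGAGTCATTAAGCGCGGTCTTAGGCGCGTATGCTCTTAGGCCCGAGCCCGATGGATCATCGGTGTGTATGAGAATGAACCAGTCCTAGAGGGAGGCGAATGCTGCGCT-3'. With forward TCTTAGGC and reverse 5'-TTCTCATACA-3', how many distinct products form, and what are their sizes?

Two products: 57 bp, 41 bp

The forward primer TCTTAGGC matches the top strand at positions 76–83, 92–99.
The reverse primer's reverse complement is TGTATGAGAA, matching at positions 123–132.
Each forward site pairs with the reverse site to give a product ending at position 132: sizes 57, 41 bp.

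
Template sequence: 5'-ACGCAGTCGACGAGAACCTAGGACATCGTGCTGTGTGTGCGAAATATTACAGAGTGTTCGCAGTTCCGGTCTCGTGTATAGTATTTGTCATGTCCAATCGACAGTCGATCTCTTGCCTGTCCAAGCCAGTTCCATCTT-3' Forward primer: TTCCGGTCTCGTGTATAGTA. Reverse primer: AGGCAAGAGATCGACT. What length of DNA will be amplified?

55 bp

Scanning the template, TTCCGGTCTCGTGTATAGTA occurs at positions 64–83; this primer anneals to the bottom strand there with its 3' end pointing downstream.
Taking the reverse complement of AGGCAAGAGATCGACT gives AGTCGATCTCTTGCCT, found at positions 103–118 on the template; the primer anneals here to the top strand with its 3' end pointing upstream.
Amplicon spans positions 64–118: 55 bp.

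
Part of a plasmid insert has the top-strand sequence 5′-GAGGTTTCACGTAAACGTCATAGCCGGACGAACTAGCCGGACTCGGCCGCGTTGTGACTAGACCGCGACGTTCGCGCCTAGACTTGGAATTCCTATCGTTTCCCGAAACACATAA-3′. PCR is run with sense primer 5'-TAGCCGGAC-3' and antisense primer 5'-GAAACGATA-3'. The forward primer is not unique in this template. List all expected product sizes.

The forward primer TAGCCGGAC matches the top strand at positions 21–29, 34–42.
The reverse primer's reverse complement is TATCGTTTC, matching at positions 94–102.
Each forward site pairs with the reverse site to give a product ending at position 102: sizes 82, 69 bp.

82 bp, 69 bp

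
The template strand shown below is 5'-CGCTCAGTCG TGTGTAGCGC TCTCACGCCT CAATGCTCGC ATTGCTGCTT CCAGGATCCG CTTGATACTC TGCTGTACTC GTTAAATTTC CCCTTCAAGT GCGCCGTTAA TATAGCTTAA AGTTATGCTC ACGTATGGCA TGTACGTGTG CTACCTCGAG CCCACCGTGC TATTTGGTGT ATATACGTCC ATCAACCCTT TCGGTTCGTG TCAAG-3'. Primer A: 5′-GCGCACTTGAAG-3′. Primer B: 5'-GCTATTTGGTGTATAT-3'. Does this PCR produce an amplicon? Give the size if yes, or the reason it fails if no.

Primer A (GCGCACTTGAAG) has reverse complement CTTCAAGTGCGC, which matches the top strand at positions 93–104; primer A anneals to the top strand there with its 3' end pointing upstream toward position 93.
Primer B (GCTATTTGGTGTATAT) matches the top strand directly at positions 169–184; it anneals to the bottom strand with its 3' end pointing downstream toward position 184.
The 3' ends diverge (primer A extends toward position 1, primer B toward position 215), so the primers never converge on a shared product.

No product — the primers' 3' ends point away from each other.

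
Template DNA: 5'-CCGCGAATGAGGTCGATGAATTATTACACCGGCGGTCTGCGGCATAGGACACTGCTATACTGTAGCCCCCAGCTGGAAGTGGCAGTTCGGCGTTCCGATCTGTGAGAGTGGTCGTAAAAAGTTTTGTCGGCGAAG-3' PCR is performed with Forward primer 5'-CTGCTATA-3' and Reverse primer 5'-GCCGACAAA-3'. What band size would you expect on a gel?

80 bp

Forward primer CTGCTATA is found on the top strand at positions 52–59.
Taking the reverse complement of GCCGACAAA gives TTTGTCGGC, found at positions 123–131 on the template; the primer anneals here to the top strand with its 3' end pointing upstream.
Product length = (reverse-primer end) − (forward-primer start) + 1 = 131 − 52 + 1 = 80 bp.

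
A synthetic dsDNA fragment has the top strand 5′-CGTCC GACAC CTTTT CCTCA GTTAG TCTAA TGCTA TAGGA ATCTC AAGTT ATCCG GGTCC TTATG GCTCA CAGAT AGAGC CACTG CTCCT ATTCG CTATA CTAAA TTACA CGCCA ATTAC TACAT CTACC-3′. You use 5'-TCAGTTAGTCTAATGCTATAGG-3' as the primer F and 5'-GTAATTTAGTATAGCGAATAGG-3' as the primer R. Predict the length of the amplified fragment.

The forward primer matches the template at positions 18–39.
The reverse primer's reverse complement is CCTATTCGCTATACTAAATTAC, which matches the template at positions 88–109.
Amplicon spans positions 18–109: 92 bp.

92 bp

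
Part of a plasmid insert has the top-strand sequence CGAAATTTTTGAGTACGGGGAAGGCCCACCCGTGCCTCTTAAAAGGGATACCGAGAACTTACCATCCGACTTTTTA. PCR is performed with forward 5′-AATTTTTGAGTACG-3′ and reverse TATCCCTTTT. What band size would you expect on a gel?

The forward primer matches the template at positions 4–17.
Taking the reverse complement of TATCCCTTTT gives AAAAGGGATA, found at positions 41–50 on the template; the primer anneals here to the top strand with its 3' end pointing upstream.
The product runs from position 4 to position 50, so its length is 50 − 4 + 1 = 47 bp.

47 bp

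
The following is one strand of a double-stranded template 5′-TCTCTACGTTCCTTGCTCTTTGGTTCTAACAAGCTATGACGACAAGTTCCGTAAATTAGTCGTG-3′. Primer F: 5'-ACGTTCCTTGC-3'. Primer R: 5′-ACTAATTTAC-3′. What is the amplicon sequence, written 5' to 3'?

Scanning the template, ACGTTCCTTGC occurs at positions 6–16; this primer anneals to the bottom strand there with its 3' end pointing downstream.
Taking the reverse complement of ACTAATTTAC gives GTAAATTAGT, found at positions 51–60 on the template; the primer anneals here to the top strand with its 3' end pointing upstream.
The product is the template from position 6 through 60 (55 bp).

5'-ACGTTCCTTGCTCTTTGGTTCTAACAAGCTATGACGACAAGTTCCGTAAATTAGT-3'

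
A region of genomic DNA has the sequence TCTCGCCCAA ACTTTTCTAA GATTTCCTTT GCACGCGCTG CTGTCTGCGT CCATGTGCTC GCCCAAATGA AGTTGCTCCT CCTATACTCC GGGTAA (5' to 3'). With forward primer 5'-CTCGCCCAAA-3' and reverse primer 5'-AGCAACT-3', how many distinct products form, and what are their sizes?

The forward primer CTCGCCCAAA matches the top strand at positions 2–11, 58–67.
The reverse primer's reverse complement is AGTTGCT, matching at positions 71–77.
Each forward site pairs with the reverse site to give a product ending at position 77: sizes 76, 20 bp.

Two products: 76 bp, 20 bp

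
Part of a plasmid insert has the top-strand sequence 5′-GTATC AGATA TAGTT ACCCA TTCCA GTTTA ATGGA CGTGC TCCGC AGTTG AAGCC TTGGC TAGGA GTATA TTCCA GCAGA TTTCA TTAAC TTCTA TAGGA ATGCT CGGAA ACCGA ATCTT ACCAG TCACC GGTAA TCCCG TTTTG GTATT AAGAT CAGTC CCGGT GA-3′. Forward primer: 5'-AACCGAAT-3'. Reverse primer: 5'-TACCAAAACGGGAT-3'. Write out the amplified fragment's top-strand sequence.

5'-AACCGAATCTTACCAGTCACCGGTAATCCCGTTTTGGTA-3'

Scanning the template, AACCGAAT occurs at positions 110–117; this primer anneals to the bottom strand there with its 3' end pointing downstream.
Reverse complement of the reverse primer: ATCCCGTTTTGGTA. This occurs on the top strand at positions 135–148.
The product is the template from position 110 through 148 (39 bp).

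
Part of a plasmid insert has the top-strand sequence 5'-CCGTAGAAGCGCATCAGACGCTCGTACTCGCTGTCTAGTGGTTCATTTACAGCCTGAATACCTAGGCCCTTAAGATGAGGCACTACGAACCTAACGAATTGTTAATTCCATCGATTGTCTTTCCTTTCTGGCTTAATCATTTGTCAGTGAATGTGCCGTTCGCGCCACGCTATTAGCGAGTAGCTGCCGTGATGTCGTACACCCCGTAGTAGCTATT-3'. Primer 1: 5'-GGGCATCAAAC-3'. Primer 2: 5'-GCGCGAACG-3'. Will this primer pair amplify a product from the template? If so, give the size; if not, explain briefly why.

No product — primer 1 has no binding site in the template.

Primer 1 (GGGCATCAAAC) does not match the top strand, and its reverse complement GTTTGATGCCC does not match either.
With no annealing site for primer 1, no amplification occurs.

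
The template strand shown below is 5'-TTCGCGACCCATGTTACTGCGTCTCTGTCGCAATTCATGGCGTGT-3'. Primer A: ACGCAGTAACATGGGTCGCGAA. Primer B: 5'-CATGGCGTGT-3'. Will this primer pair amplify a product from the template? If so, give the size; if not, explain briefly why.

Primer A (ACGCAGTAACATGGGTCGCGAA) has reverse complement TTCGCGACCCATGTTACTGCGT, which matches the top strand at positions 1–22; primer A anneals to the top strand there with its 3' end pointing upstream toward position 1.
Primer B (CATGGCGTGT) matches the top strand directly at positions 36–45; it anneals to the bottom strand with its 3' end pointing downstream toward position 45.
The 3' ends diverge (primer A extends toward position 1, primer B toward position 45), so the primers never converge on a shared product.

No product — the primers' 3' ends point away from each other.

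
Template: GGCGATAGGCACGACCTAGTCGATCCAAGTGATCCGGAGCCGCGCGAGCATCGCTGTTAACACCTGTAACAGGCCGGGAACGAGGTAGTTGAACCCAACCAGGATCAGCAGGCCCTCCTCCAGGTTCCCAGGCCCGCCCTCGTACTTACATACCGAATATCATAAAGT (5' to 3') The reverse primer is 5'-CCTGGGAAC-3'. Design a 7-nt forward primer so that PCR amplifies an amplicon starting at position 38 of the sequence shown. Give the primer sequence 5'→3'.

The reverse primer's reverse complement GTTCCCAGG matches the template at positions 124–132; the product starts at position 38.
The forward primer is identical to the top strand over positions 38–44: AGCCGCG.

5'-AGCCGCG-3'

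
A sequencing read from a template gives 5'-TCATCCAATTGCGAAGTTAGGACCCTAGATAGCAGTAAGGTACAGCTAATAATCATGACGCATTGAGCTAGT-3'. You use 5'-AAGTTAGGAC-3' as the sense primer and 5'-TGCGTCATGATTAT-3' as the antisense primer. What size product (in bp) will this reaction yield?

49 bp

Forward primer AAGTTAGGAC is found on the top strand at positions 14–23.
Taking the reverse complement of TGCGTCATGATTAT gives ATAATCATGACGCA, found at positions 49–62 on the template; the primer anneals here to the top strand with its 3' end pointing upstream.
Amplicon spans positions 14–62: 49 bp.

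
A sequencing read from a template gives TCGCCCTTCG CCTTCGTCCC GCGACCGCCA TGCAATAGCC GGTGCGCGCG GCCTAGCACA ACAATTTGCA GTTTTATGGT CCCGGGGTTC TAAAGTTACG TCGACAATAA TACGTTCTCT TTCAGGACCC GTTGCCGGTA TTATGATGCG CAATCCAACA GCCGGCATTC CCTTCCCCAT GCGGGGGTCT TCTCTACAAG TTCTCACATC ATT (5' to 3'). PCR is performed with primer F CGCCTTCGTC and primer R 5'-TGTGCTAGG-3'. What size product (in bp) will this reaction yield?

52 bp

The forward primer matches the template at positions 9–18.
The reverse primer's reverse complement is CCTAGCACA, which matches the template at positions 52–60.
Product length = (reverse-primer end) − (forward-primer start) + 1 = 60 − 9 + 1 = 52 bp.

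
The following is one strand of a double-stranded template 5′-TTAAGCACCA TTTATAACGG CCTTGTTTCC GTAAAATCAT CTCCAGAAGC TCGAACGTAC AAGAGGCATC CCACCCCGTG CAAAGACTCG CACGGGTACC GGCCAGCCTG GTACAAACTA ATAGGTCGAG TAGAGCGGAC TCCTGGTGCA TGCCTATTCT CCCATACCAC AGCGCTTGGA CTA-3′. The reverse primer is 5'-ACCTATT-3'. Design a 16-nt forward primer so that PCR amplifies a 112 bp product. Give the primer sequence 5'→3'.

5'-TAACGGCCTTGTTTCC-3'

The reverse primer's reverse complement AATAGGT matches the template at positions 120–126, so the product ends at position 126.
A 112 bp product then starts at position 126 − 112 + 1 = 15.
The forward primer is identical to the top strand there: TAACGGCCTTGTTTCC.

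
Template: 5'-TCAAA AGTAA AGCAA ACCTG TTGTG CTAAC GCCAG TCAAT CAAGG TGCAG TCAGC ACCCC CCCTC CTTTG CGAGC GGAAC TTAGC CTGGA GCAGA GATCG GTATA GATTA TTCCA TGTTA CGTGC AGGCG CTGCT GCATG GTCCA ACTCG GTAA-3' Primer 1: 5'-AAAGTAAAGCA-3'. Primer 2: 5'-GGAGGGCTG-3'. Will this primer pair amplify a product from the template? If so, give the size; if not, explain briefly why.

Primer 2 (GGAGGGCTG) does not match the top strand, and its reverse complement CAGCCCTCC does not match either.
With no annealing site for primer 2, no amplification occurs.

No product — primer 2 has no binding site in the template.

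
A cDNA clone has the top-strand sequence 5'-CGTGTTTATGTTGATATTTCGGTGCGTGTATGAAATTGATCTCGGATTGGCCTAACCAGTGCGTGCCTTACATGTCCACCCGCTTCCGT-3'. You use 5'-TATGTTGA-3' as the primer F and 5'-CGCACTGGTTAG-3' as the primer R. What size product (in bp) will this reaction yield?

57 bp

The forward primer matches the template at positions 7–14.
The reverse primer's reverse complement is CTAACCAGTGCG, which matches the template at positions 52–63.
Amplicon spans positions 7–63: 57 bp.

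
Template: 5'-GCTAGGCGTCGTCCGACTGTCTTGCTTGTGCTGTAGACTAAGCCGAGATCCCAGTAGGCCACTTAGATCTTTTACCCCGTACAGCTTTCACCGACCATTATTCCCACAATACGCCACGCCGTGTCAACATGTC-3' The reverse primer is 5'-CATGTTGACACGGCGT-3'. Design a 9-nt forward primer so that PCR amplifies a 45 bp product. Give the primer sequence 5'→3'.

The reverse primer's reverse complement ACGCCGTGTCAACATG matches the template at positions 116–131, so the product ends at position 131.
A 45 bp product then starts at position 131 − 45 + 1 = 87.
The forward primer is identical to the top strand there: TTCACCGAC.

5'-TTCACCGAC-3'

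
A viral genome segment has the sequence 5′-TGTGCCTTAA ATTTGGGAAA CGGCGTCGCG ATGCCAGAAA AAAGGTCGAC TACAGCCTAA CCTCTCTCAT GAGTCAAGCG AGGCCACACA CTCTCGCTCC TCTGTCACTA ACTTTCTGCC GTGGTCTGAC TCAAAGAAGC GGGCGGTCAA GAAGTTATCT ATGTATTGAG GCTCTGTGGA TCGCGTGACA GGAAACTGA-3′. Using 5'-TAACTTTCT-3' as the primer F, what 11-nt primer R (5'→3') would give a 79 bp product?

The forward primer binds at positions 109–117, so a 79 bp product ends at position 109 + 79 − 1 = 187.
The reverse primer anneals to the top strand over positions 177–187, i.e. to TGGATCGCGTG.
Its sequence written 5'→3' is the reverse complement: CACGCGATCCA.

5'-CACGCGATCCA-3'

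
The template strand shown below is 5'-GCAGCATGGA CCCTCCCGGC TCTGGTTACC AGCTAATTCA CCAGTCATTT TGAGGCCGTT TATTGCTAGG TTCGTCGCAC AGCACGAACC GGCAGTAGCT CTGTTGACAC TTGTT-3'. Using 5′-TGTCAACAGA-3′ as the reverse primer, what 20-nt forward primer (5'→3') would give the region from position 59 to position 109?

5'-TTTATTGCTAGGTTCGTCGC-3'

The reverse primer's reverse complement TCTGTTGACA matches the template at positions 100–109; the product starts at position 59.
The forward primer is identical to the top strand over positions 59–78: TTTATTGCTAGGTTCGTCGC.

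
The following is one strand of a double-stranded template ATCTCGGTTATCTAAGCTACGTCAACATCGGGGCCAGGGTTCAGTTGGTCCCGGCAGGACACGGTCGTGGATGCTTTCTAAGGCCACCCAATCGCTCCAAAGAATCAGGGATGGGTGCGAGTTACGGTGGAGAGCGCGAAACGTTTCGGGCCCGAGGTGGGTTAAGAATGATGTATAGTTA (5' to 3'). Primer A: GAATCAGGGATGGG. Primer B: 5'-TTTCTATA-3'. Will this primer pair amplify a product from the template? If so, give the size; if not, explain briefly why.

Primer B (TTTCTATA) does not match the top strand, and its reverse complement TATAGAAA does not match either.
With no annealing site for primer B, no amplification occurs.

No product — primer B has no binding site in the template.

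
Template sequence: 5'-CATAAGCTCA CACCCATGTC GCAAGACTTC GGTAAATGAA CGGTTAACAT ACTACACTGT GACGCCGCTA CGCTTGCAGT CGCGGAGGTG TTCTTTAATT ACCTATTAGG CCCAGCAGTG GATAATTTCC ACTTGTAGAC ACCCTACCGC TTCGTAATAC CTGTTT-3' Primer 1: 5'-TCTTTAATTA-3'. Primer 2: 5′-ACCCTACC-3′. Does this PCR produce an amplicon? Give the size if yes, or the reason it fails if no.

Primer 1 (TCTTTAATTA) matches the top strand at positions 92–101 (3' end points downstream).
Primer 2 (ACCCTACC) also matches the top strand directly, at positions 141–148 — its reverse complement GGTAGGGT is not present.
Both primers anneal to the bottom strand with 3' ends pointing the same way, so neither can prime synthesis back toward the other.

No product — both primers anneal to the same strand and extend in the same direction.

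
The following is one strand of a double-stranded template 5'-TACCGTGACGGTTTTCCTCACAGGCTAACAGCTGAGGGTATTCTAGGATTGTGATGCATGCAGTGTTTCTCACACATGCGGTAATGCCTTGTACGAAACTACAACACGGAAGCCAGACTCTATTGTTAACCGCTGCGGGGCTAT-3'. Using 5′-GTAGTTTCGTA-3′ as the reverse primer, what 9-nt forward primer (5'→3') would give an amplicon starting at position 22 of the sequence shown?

The reverse primer's reverse complement TACGAAACTAC matches the template at positions 92–102; the product starts at position 22.
The forward primer is identical to the top strand over positions 22–30: AGGCTAACA.

5'-AGGCTAACA-3'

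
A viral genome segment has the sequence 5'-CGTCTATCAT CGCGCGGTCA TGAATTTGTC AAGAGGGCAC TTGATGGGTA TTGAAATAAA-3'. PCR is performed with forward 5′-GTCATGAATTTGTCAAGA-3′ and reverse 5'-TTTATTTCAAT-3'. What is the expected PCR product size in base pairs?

Scanning the template, GTCATGAATTTGTCAAGA occurs at positions 17–34; this primer anneals to the bottom strand there with its 3' end pointing downstream.
Reverse complement of the reverse primer: ATTGAAATAAA. This occurs on the top strand at positions 50–60.
Product length = (reverse-primer end) − (forward-primer start) + 1 = 60 − 17 + 1 = 44 bp.

44 bp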